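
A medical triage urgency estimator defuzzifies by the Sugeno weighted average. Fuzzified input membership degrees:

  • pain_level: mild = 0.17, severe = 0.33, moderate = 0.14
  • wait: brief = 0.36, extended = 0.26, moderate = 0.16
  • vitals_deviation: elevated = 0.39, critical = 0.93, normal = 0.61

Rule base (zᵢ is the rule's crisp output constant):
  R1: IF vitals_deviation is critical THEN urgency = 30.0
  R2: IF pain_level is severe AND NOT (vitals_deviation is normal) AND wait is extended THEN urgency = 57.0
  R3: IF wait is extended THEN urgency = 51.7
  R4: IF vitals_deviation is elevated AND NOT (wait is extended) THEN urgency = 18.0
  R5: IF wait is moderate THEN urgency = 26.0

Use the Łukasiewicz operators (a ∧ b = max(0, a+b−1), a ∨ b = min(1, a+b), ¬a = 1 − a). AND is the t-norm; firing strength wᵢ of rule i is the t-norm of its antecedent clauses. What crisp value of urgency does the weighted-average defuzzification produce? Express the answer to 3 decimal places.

R1 (z=30.0): critical=0.93 → w = 0.93
R2 (z=57.0): severe=0.33, ¬normal=1−0.61=0.39, extended=0.26; AND[max(0, a+b−1)] → w = 0.00
R3 (z=51.7): extended=0.26 → w = 0.26
R4 (z=18.0): elevated=0.39, ¬extended=1−0.26=0.74; AND[max(0, a+b−1)] → w = 0.13
R5 (z=26.0): moderate=0.16 → w = 0.16
Weighted average = (0.93·30.0 + 0.00·57.0 + 0.26·51.7 + 0.13·18.0 + 0.16·26.0) / (0.93 + 0.00 + 0.26 + 0.13 + 0.16)
  = 47.8420 / 1.4800 = 32.326

32.326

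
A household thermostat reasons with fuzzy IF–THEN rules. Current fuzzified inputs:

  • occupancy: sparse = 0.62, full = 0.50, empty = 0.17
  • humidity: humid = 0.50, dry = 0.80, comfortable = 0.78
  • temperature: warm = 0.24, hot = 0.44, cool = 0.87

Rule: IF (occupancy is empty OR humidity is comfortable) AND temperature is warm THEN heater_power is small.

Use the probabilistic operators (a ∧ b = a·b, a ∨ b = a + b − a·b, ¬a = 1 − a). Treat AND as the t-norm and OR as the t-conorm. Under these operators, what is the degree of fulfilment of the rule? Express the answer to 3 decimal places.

0.196

firing strength: (empty=0.17 OR comfortable=0.78) = 0.8174; AND[a·b] with warm=0.24 → w = 0.1962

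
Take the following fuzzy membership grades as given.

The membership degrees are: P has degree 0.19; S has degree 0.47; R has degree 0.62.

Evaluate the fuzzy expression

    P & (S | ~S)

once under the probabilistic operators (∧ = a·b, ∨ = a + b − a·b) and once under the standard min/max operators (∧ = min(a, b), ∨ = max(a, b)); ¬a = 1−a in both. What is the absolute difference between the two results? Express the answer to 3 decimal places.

0.047

Under probabilistic:
  ~S = 1 − 0.4700 = 0.5300
  S | ~S = a + b − a·b on (0.4700, 0.5300) = 0.7509
  P & (S | ~S) = a·b on (0.1900, 0.7509) = 0.1427
  → value = 0.1427
Under standard min/max:
  ~S = 1 − 0.47 = 0.53
  S | ~S = max(a, b) on (0.47, 0.53) = 0.53
  P & (S | ~S) = min(a, b) on (0.19, 0.53) = 0.19
  → value = 0.1900
|0.1427 − 0.1900| = 0.047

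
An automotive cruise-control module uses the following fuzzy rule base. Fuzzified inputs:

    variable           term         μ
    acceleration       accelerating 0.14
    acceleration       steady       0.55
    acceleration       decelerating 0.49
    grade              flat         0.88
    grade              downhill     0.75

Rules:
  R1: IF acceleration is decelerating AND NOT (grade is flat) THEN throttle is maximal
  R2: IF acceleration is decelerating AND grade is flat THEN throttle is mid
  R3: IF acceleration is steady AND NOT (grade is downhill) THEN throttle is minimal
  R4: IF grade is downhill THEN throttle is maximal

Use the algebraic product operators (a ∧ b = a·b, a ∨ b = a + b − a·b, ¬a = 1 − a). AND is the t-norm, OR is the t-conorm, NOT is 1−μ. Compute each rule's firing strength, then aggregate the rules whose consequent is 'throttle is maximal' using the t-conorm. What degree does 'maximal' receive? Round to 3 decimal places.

0.765

R1: decelerating=0.49, ¬flat=1−0.88=0.12; AND[a·b] → w = 0.0588
R2: decelerating=0.49, flat=0.88; AND[a·b] → w = 0.4312
R3: steady=0.55, ¬downhill=1−0.75=0.25; AND[a·b] → w = 0.1375
R4: downhill=0.75 → w = 0.7500
Rules with consequent 'maximal': {R1, R4} → strengths 0.0588, 0.7500
Aggregate via t-conorm [a + b − a·b]: 0.7647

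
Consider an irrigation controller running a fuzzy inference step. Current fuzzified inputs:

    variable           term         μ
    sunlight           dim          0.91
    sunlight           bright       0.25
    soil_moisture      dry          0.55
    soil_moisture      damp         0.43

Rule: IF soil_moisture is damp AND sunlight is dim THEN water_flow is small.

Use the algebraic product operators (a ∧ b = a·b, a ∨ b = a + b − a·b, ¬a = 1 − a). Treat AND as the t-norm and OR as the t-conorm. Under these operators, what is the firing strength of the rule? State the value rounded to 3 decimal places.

firing strength: damp=0.43, dim=0.91; AND[a·b] → w = 0.3913

0.391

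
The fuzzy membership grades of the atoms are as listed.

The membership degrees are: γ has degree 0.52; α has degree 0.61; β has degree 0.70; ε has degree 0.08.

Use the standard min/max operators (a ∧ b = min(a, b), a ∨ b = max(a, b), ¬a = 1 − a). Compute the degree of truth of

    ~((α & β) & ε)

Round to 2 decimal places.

0.92

α & β = min(a, b) on (0.61, 0.70) = 0.61
(α & β) & ε = min(a, b) on (0.61, 0.08) = 0.08
~((α & β) & ε) = 1 − 0.08 = 0.92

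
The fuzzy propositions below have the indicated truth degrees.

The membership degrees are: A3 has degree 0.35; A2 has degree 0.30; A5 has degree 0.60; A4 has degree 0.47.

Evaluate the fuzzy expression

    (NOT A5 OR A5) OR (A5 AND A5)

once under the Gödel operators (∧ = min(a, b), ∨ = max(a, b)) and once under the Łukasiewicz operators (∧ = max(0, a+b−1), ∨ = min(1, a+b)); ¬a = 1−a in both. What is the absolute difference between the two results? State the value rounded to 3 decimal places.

0.400

Under Gödel:
  NOT A5 = 1 − 0.60 = 0.40
  NOT A5 OR A5 = max(a, b) on (0.40, 0.60) = 0.60
  A5 AND A5 = min(a, b) on (0.60, 0.60) = 0.60
  (NOT A5 OR A5) OR (A5 AND A5) = max(a, b) on (0.60, 0.60) = 0.60
  → value = 0.6000
Under Łukasiewicz:
  NOT A5 = 1 − 0.60 = 0.40
  NOT A5 OR A5 = min(1, a+b) on (0.40, 0.60) = 1.00
  A5 AND A5 = max(0, a+b−1) on (0.60, 0.60) = 0.20
  (NOT A5 OR A5) OR (A5 AND A5) = min(1, a+b) on (1.00, 0.20) = 1.00
  → value = 1.0000
|0.6000 − 1.0000| = 0.400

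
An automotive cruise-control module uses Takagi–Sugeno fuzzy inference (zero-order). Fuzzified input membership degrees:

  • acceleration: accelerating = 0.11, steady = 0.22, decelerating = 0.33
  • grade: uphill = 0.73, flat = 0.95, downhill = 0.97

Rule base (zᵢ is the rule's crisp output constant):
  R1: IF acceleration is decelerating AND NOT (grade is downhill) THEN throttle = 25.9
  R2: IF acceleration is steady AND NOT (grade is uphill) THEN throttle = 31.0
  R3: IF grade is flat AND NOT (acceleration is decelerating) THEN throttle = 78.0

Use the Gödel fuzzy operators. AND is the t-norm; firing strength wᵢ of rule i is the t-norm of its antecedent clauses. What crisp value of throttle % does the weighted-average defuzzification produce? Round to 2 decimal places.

R1 (z=25.9): decelerating=0.33, ¬downhill=1−0.97=0.03; AND[min(a, b)] → w = 0.03
R2 (z=31.0): steady=0.22, ¬uphill=1−0.73=0.27; AND[min(a, b)] → w = 0.22
R3 (z=78.0): flat=0.95, ¬decelerating=1−0.33=0.67; AND[min(a, b)] → w = 0.67
Weighted average = (0.03·25.9 + 0.22·31.0 + 0.67·78.0) / (0.03 + 0.22 + 0.67)
  = 59.8570 / 0.9200 = 65.06

65.06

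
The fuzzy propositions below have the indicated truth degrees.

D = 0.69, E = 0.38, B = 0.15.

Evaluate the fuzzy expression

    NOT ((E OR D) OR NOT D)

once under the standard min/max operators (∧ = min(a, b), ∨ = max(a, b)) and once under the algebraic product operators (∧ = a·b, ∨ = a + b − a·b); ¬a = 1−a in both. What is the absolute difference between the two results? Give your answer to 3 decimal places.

Under standard min/max:
  E OR D = max(a, b) on (0.38, 0.69) = 0.69
  NOT D = 1 − 0.69 = 0.31
  (E OR D) OR NOT D = max(a, b) on (0.69, 0.31) = 0.69
  NOT ((E OR D) OR NOT D) = 1 − 0.69 = 0.31
  → value = 0.3100
Under algebraic product:
  E OR D = a + b − a·b on (0.3800, 0.6900) = 0.8078
  NOT D = 1 − 0.6900 = 0.3100
  (E OR D) OR NOT D = a + b − a·b on (0.8078, 0.3100) = 0.8674
  NOT ((E OR D) OR NOT D) = 1 − 0.8674 = 0.1326
  → value = 0.1326
|0.3100 − 0.1326| = 0.177

0.177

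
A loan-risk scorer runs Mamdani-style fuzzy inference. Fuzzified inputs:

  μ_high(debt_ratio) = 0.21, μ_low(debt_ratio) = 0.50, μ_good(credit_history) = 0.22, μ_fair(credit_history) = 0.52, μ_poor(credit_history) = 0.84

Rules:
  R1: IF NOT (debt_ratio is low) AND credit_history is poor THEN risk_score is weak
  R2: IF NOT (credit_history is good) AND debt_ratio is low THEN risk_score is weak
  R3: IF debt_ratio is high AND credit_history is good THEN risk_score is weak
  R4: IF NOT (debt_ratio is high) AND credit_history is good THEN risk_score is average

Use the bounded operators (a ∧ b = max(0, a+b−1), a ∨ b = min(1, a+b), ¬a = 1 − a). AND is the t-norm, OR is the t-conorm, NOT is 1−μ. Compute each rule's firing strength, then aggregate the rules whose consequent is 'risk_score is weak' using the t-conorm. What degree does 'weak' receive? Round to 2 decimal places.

R1: ¬low=1−0.50=0.50, poor=0.84; AND[max(0, a+b−1)] → w = 0.34
R2: ¬good=1−0.22=0.78, low=0.50; AND[max(0, a+b−1)] → w = 0.28
R3: high=0.21, good=0.22; AND[max(0, a+b−1)] → w = 0.00
R4: ¬high=1−0.21=0.79, good=0.22; AND[max(0, a+b−1)] → w = 0.01
Rules with consequent 'weak': {R1, R2, R3} → strengths 0.34, 0.28, 0.00
Aggregate via t-conorm [min(1, a+b)]: 0.62

0.62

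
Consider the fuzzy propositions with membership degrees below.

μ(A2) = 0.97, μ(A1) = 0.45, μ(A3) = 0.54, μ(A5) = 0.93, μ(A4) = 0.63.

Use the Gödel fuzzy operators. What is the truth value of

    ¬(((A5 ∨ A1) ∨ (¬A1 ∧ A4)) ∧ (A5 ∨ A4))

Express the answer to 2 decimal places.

A5 ∨ A1 = max(a, b) on (0.93, 0.45) = 0.93
¬A1 = 1 − 0.45 = 0.55
¬A1 ∧ A4 = min(a, b) on (0.55, 0.63) = 0.55
(A5 ∨ A1) ∨ (¬A1 ∧ A4) = max(a, b) on (0.93, 0.55) = 0.93
A5 ∨ A4 = max(a, b) on (0.93, 0.63) = 0.93
((A5 ∨ A1) ∨ (¬A1 ∧ A4)) ∧ (A5 ∨ A4) = min(a, b) on (0.93, 0.93) = 0.93
¬(((A5 ∨ A1) ∨ (¬A1 ∧ A4)) ∧ (A5 ∨ A4)) = 1 − 0.93 = 0.07

0.07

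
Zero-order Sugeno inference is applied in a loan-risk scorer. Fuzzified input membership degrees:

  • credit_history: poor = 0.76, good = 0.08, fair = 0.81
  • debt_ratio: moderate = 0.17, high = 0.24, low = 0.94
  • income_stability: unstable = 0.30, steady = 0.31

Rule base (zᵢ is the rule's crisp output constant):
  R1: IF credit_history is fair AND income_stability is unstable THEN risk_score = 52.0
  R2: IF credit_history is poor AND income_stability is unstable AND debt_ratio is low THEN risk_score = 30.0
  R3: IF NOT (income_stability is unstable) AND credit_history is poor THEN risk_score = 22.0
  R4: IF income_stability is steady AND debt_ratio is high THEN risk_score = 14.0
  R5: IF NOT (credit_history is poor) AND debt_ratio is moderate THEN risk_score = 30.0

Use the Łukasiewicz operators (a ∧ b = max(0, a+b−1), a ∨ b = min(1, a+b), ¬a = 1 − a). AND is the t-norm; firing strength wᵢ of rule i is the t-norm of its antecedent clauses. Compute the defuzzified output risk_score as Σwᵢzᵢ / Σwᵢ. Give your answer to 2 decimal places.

R1 (z=52.0): fair=0.81, unstable=0.30; AND[max(0, a+b−1)] → w = 0.11
R2 (z=30.0): poor=0.76, unstable=0.30, low=0.94; AND[max(0, a+b−1)] → w = 0.00
R3 (z=22.0): ¬unstable=1−0.30=0.70, poor=0.76; AND[max(0, a+b−1)] → w = 0.46
R4 (z=14.0): steady=0.31, high=0.24; AND[max(0, a+b−1)] → w = 0.00
R5 (z=30.0): ¬poor=1−0.76=0.24, moderate=0.17; AND[max(0, a+b−1)] → w = 0.00
Weighted average = (0.11·52.0 + 0.00·30.0 + 0.46·22.0 + 0.00·14.0 + 0.00·30.0) / (0.11 + 0.00 + 0.46 + 0.00 + 0.00)
  = 15.8400 / 0.5700 = 27.79

27.79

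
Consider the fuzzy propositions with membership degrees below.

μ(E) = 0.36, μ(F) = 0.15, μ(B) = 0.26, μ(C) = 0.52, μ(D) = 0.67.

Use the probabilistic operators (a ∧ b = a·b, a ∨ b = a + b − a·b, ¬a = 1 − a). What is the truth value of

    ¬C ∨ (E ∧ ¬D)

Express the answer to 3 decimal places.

0.542

¬C = 1 − 0.5200 = 0.4800
¬D = 1 − 0.6700 = 0.3300
E ∧ ¬D = a·b on (0.3600, 0.3300) = 0.1188
¬C ∨ (E ∧ ¬D) = a + b − a·b on (0.4800, 0.1188) = 0.5418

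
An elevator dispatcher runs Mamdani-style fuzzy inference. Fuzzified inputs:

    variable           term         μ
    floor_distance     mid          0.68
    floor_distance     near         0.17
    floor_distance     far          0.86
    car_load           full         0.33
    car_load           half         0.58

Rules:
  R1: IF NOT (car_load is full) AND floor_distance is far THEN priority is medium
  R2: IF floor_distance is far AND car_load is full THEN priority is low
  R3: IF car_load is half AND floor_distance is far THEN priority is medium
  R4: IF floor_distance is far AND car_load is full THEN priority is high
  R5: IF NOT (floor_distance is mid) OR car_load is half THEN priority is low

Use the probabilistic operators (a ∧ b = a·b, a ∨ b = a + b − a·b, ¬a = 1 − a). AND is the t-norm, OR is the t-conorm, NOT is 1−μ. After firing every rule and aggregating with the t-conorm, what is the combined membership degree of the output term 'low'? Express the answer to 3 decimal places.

R1: ¬full=1−0.33=0.67, far=0.86; AND[a·b] → w = 0.5762
R2: far=0.86, full=0.33; AND[a·b] → w = 0.2838
R3: half=0.58, far=0.86; AND[a·b] → w = 0.4988
R4: far=0.86, full=0.33; AND[a·b] → w = 0.2838
R5: ¬mid=1−0.68=0.32, half=0.58; OR[a + b − a·b] → w = 0.7144
Rules with consequent 'low': {R2, R5} → strengths 0.2838, 0.7144
Aggregate via t-conorm [a + b − a·b]: 0.7955

0.795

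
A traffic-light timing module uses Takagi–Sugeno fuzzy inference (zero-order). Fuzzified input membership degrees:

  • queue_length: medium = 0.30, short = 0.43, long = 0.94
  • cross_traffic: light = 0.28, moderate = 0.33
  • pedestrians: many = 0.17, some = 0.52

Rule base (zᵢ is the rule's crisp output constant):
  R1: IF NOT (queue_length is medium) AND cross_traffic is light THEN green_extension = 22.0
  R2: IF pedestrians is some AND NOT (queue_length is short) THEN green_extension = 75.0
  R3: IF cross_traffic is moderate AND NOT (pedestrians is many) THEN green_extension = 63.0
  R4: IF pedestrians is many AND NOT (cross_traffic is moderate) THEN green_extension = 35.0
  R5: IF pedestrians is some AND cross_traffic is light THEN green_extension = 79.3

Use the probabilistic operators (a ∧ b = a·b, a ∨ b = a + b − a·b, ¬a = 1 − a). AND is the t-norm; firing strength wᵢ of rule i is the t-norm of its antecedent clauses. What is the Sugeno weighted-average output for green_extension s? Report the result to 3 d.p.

R1 (z=22.0): ¬medium=1−0.30=0.70, light=0.28; AND[a·b] → w = 0.1960
R2 (z=75.0): some=0.52, ¬short=1−0.43=0.57; AND[a·b] → w = 0.2964
R3 (z=63.0): moderate=0.33, ¬many=1−0.17=0.83; AND[a·b] → w = 0.2739
R4 (z=35.0): many=0.17, ¬moderate=1−0.33=0.67; AND[a·b] → w = 0.1139
R5 (z=79.3): some=0.52, light=0.28; AND[a·b] → w = 0.1456
Weighted average = (0.1960·22.0 + 0.2964·75.0 + 0.2739·63.0 + 0.1139·35.0 + 0.1456·79.3) / (0.1960 + 0.2964 + 0.2739 + 0.1139 + 0.1456)
  = 59.3303 / 1.0258 = 57.838

57.838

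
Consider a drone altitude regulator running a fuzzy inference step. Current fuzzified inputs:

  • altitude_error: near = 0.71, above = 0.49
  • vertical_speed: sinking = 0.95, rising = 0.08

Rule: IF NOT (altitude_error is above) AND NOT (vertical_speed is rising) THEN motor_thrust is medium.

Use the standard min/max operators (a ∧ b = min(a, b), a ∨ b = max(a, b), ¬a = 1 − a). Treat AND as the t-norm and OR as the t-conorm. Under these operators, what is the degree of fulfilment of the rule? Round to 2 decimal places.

0.51

firing strength: ¬above=1−0.49=0.51, ¬rising=1−0.08=0.92; AND[min(a, b)] → w = 0.51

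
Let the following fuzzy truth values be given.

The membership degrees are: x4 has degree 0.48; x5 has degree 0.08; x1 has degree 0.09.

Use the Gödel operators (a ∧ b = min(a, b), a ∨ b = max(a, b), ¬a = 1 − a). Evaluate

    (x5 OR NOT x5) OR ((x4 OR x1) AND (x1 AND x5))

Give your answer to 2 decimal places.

0.92

NOT x5 = 1 − 0.08 = 0.92
x5 OR NOT x5 = max(a, b) on (0.08, 0.92) = 0.92
x4 OR x1 = max(a, b) on (0.48, 0.09) = 0.48
x1 AND x5 = min(a, b) on (0.09, 0.08) = 0.08
(x4 OR x1) AND (x1 AND x5) = min(a, b) on (0.48, 0.08) = 0.08
(x5 OR NOT x5) OR ((x4 OR x1) AND (x1 AND x5)) = max(a, b) on (0.92, 0.08) = 0.92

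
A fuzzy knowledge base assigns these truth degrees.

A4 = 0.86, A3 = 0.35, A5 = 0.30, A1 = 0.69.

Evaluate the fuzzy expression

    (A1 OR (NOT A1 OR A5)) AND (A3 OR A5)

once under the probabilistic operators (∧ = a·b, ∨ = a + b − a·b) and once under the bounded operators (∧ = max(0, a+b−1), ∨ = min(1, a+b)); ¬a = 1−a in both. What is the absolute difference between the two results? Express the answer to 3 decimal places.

Under probabilistic:
  NOT A1 = 1 − 0.6900 = 0.3100
  NOT A1 OR A5 = a + b − a·b on (0.3100, 0.3000) = 0.5170
  A1 OR (NOT A1 OR A5) = a + b − a·b on (0.6900, 0.5170) = 0.8503
  A3 OR A5 = a + b − a·b on (0.3500, 0.3000) = 0.5450
  (A1 OR (NOT A1 OR A5)) AND (A3 OR A5) = a·b on (0.8503, 0.5450) = 0.4634
  → value = 0.4634
Under bounded:
  NOT A1 = 1 − 0.69 = 0.31
  NOT A1 OR A5 = min(1, a+b) on (0.31, 0.30) = 0.61
  A1 OR (NOT A1 OR A5) = min(1, a+b) on (0.69, 0.61) = 1.00
  A3 OR A5 = min(1, a+b) on (0.35, 0.30) = 0.65
  (A1 OR (NOT A1 OR A5)) AND (A3 OR A5) = max(0, a+b−1) on (1.00, 0.65) = 0.65
  → value = 0.6500
|0.4634 − 0.6500| = 0.187

0.187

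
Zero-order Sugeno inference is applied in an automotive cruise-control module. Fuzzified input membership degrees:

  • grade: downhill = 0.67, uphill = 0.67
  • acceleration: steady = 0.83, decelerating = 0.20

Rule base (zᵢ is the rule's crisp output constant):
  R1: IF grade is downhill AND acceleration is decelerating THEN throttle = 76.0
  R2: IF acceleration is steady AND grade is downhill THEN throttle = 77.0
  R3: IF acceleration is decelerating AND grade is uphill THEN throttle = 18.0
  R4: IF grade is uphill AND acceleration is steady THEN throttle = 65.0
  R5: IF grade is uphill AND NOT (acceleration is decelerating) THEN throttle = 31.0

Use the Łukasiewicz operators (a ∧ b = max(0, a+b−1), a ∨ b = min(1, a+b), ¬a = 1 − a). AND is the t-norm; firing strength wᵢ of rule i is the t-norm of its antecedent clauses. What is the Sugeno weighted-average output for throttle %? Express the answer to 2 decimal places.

58.21

R1 (z=76.0): downhill=0.67, decelerating=0.20; AND[max(0, a+b−1)] → w = 0.00
R2 (z=77.0): steady=0.83, downhill=0.67; AND[max(0, a+b−1)] → w = 0.50
R3 (z=18.0): decelerating=0.20, uphill=0.67; AND[max(0, a+b−1)] → w = 0.00
R4 (z=65.0): uphill=0.67, steady=0.83; AND[max(0, a+b−1)] → w = 0.50
R5 (z=31.0): uphill=0.67, ¬decelerating=1−0.20=0.80; AND[max(0, a+b−1)] → w = 0.47
Weighted average = (0.00·76.0 + 0.50·77.0 + 0.00·18.0 + 0.50·65.0 + 0.47·31.0) / (0.00 + 0.50 + 0.00 + 0.50 + 0.47)
  = 85.5700 / 1.4700 = 58.21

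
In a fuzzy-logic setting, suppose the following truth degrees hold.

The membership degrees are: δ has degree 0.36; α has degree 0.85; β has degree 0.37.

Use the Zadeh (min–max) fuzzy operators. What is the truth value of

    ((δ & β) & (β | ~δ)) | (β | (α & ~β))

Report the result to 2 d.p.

0.63

δ & β = min(a, b) on (0.36, 0.37) = 0.36
~δ = 1 − 0.36 = 0.64
β | ~δ = max(a, b) on (0.37, 0.64) = 0.64
(δ & β) & (β | ~δ) = min(a, b) on (0.36, 0.64) = 0.36
~β = 1 − 0.37 = 0.63
α & ~β = min(a, b) on (0.85, 0.63) = 0.63
β | (α & ~β) = max(a, b) on (0.37, 0.63) = 0.63
((δ & β) & (β | ~δ)) | (β | (α & ~β)) = max(a, b) on (0.36, 0.63) = 0.63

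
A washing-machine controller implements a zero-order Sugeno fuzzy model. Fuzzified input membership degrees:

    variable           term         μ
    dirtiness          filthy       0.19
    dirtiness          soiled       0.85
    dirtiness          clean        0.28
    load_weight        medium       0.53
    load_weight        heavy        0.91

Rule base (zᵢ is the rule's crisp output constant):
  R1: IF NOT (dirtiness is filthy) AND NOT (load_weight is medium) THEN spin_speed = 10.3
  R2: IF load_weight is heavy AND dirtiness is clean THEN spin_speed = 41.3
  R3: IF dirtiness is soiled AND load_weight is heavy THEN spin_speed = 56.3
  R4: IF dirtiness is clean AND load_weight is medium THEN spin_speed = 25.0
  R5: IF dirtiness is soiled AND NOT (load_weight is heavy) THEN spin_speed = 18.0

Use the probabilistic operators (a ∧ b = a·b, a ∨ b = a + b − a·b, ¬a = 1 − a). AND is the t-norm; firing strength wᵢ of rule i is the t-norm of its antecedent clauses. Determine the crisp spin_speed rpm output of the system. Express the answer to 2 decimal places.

R1 (z=10.3): ¬filthy=1−0.19=0.81, ¬medium=1−0.53=0.47; AND[a·b] → w = 0.3807
R2 (z=41.3): heavy=0.91, clean=0.28; AND[a·b] → w = 0.2548
R3 (z=56.3): soiled=0.85, heavy=0.91; AND[a·b] → w = 0.7735
R4 (z=25.0): clean=0.28, medium=0.53; AND[a·b] → w = 0.1484
R5 (z=18.0): soiled=0.85, ¬heavy=1−0.91=0.09; AND[a·b] → w = 0.0765
Weighted average = (0.3807·10.3 + 0.2548·41.3 + 0.7735·56.3 + 0.1484·25.0 + 0.0765·18.0) / (0.3807 + 0.2548 + 0.7735 + 0.1484 + 0.0765)
  = 63.0795 / 1.6339 = 38.61

38.61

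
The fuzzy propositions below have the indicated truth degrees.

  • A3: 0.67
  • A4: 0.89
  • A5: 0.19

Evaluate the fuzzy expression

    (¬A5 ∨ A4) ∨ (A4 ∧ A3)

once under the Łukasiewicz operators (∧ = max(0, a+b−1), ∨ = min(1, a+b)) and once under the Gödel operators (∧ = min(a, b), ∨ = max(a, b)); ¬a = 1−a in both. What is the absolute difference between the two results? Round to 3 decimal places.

Under Łukasiewicz:
  ¬A5 = 1 − 0.19 = 0.81
  ¬A5 ∨ A4 = min(1, a+b) on (0.81, 0.89) = 1.00
  A4 ∧ A3 = max(0, a+b−1) on (0.89, 0.67) = 0.56
  (¬A5 ∨ A4) ∨ (A4 ∧ A3) = min(1, a+b) on (1.00, 0.56) = 1.00
  → value = 1.0000
Under Gödel:
  ¬A5 = 1 − 0.19 = 0.81
  ¬A5 ∨ A4 = max(a, b) on (0.81, 0.89) = 0.89
  A4 ∧ A3 = min(a, b) on (0.89, 0.67) = 0.67
  (¬A5 ∨ A4) ∨ (A4 ∧ A3) = max(a, b) on (0.89, 0.67) = 0.89
  → value = 0.8900
|1.0000 − 0.8900| = 0.110

0.110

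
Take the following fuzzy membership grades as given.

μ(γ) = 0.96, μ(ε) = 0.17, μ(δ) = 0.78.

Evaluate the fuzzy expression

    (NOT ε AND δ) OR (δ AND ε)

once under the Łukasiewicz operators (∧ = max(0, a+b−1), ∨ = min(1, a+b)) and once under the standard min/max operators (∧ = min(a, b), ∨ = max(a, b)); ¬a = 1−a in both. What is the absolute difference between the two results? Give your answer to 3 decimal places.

Under Łukasiewicz:
  NOT ε = 1 − 0.17 = 0.83
  NOT ε AND δ = max(0, a+b−1) on (0.83, 0.78) = 0.61
  δ AND ε = max(0, a+b−1) on (0.78, 0.17) = 0.00
  (NOT ε AND δ) OR (δ AND ε) = min(1, a+b) on (0.61, 0.00) = 0.61
  → value = 0.6100
Under standard min/max:
  NOT ε = 1 − 0.17 = 0.83
  NOT ε AND δ = min(a, b) on (0.83, 0.78) = 0.78
  δ AND ε = min(a, b) on (0.78, 0.17) = 0.17
  (NOT ε AND δ) OR (δ AND ε) = max(a, b) on (0.78, 0.17) = 0.78
  → value = 0.7800
|0.6100 − 0.7800| = 0.170

0.170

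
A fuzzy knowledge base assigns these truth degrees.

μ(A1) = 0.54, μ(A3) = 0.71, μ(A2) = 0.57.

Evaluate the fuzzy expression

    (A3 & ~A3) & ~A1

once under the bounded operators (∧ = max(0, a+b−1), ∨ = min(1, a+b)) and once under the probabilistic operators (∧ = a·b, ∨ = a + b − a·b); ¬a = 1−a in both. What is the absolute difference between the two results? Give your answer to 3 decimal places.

0.095

Under bounded:
  ~A3 = 1 − 0.71 = 0.29
  A3 & ~A3 = max(0, a+b−1) on (0.71, 0.29) = 0.00
  ~A1 = 1 − 0.54 = 0.46
  (A3 & ~A3) & ~A1 = max(0, a+b−1) on (0.00, 0.46) = 0.00
  → value = 0.0000
Under probabilistic:
  ~A3 = 1 − 0.7100 = 0.2900
  A3 & ~A3 = a·b on (0.7100, 0.2900) = 0.2059
  ~A1 = 1 − 0.5400 = 0.4600
  (A3 & ~A3) & ~A1 = a·b on (0.2059, 0.4600) = 0.0947
  → value = 0.0947
|0.0000 − 0.0947| = 0.095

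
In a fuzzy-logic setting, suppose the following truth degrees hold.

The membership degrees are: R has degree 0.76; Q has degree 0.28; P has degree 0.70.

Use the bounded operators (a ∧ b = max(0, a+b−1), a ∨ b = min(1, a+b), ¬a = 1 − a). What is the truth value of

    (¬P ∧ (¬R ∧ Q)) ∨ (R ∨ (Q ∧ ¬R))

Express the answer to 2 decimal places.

0.76

¬P = 1 − 0.70 = 0.30
¬R = 1 − 0.76 = 0.24
¬R ∧ Q = max(0, a+b−1) on (0.24, 0.28) = 0.00
¬P ∧ (¬R ∧ Q) = max(0, a+b−1) on (0.30, 0.00) = 0.00
¬R = 1 − 0.76 = 0.24
Q ∧ ¬R = max(0, a+b−1) on (0.28, 0.24) = 0.00
R ∨ (Q ∧ ¬R) = min(1, a+b) on (0.76, 0.00) = 0.76
(¬P ∧ (¬R ∧ Q)) ∨ (R ∨ (Q ∧ ¬R)) = min(1, a+b) on (0.00, 0.76) = 0.76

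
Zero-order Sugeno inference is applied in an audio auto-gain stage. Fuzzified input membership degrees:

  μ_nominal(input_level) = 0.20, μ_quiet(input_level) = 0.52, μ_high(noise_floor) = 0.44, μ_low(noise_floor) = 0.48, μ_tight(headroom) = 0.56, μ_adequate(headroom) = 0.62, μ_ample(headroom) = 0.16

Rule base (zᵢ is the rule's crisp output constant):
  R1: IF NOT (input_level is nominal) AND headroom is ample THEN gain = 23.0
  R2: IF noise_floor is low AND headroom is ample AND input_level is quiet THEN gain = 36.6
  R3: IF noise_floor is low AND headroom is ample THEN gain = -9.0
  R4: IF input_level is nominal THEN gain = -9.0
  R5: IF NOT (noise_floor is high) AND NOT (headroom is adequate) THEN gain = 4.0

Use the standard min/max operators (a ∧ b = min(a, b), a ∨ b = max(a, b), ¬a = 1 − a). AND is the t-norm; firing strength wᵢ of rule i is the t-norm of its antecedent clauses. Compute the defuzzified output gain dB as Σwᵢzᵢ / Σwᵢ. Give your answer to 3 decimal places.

7.374

R1 (z=23.0): ¬nominal=1−0.20=0.80, ample=0.16; AND[min(a, b)] → w = 0.16
R2 (z=36.6): low=0.48, ample=0.16, quiet=0.52; AND[min(a, b)] → w = 0.16
R3 (z=-9.0): low=0.48, ample=0.16; AND[min(a, b)] → w = 0.16
R4 (z=-9.0): nominal=0.20 → w = 0.20
R5 (z=4.0): ¬high=1−0.44=0.56, ¬adequate=1−0.62=0.38; AND[min(a, b)] → w = 0.38
Weighted average = (0.16·23.0 + 0.16·36.6 + 0.16·-9.0 + 0.20·-9.0 + 0.38·4.0) / (0.16 + 0.16 + 0.16 + 0.20 + 0.38)
  = 7.8160 / 1.0600 = 7.374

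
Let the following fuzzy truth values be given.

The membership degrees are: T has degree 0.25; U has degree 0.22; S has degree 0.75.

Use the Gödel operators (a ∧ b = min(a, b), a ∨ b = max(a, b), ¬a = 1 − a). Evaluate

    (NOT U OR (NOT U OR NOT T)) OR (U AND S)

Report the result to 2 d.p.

NOT U = 1 − 0.22 = 0.78
NOT U = 1 − 0.22 = 0.78
NOT T = 1 − 0.25 = 0.75
NOT U OR NOT T = max(a, b) on (0.78, 0.75) = 0.78
NOT U OR (NOT U OR NOT T) = max(a, b) on (0.78, 0.78) = 0.78
U AND S = min(a, b) on (0.22, 0.75) = 0.22
(NOT U OR (NOT U OR NOT T)) OR (U AND S) = max(a, b) on (0.78, 0.22) = 0.78

0.78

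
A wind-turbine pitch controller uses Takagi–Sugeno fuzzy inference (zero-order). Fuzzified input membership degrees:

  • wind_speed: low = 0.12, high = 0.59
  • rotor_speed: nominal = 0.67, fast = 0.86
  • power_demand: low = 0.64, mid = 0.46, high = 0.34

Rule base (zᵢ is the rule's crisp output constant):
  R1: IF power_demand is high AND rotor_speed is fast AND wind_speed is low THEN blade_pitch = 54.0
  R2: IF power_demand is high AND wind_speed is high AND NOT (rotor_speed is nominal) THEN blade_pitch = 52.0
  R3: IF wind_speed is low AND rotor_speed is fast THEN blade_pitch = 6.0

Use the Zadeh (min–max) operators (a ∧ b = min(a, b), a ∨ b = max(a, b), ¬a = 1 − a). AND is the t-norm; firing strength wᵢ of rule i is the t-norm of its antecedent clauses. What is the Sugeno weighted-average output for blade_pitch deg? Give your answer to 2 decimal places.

R1 (z=54.0): high=0.34, fast=0.86, low=0.12; AND[min(a, b)] → w = 0.12
R2 (z=52.0): high=0.34, high=0.59, ¬nominal=1−0.67=0.33; AND[min(a, b)] → w = 0.33
R3 (z=6.0): low=0.12, fast=0.86; AND[min(a, b)] → w = 0.12
Weighted average = (0.12·54.0 + 0.33·52.0 + 0.12·6.0) / (0.12 + 0.33 + 0.12)
  = 24.3600 / 0.5700 = 42.74

42.74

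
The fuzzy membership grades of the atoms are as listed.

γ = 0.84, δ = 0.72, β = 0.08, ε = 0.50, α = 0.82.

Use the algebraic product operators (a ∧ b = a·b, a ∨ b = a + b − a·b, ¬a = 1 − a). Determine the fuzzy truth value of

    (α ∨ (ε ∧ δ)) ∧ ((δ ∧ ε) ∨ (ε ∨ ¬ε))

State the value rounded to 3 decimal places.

ε ∧ δ = a·b on (0.5000, 0.7200) = 0.3600
α ∨ (ε ∧ δ) = a + b − a·b on (0.8200, 0.3600) = 0.8848
δ ∧ ε = a·b on (0.7200, 0.5000) = 0.3600
¬ε = 1 − 0.5000 = 0.5000
ε ∨ ¬ε = a + b − a·b on (0.5000, 0.5000) = 0.7500
(δ ∧ ε) ∨ (ε ∨ ¬ε) = a + b − a·b on (0.3600, 0.7500) = 0.8400
(α ∨ (ε ∧ δ)) ∧ ((δ ∧ ε) ∨ (ε ∨ ¬ε)) = a·b on (0.8848, 0.8400) = 0.7432

0.743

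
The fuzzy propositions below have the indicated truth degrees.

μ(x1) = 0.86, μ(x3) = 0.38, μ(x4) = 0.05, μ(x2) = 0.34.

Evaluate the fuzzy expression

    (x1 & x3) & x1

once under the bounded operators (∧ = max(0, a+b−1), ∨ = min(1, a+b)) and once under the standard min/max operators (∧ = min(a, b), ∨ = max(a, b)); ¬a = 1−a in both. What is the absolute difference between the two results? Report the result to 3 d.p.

0.280

Under bounded:
  x1 & x3 = max(0, a+b−1) on (0.86, 0.38) = 0.24
  (x1 & x3) & x1 = max(0, a+b−1) on (0.24, 0.86) = 0.10
  → value = 0.1000
Under standard min/max:
  x1 & x3 = min(a, b) on (0.86, 0.38) = 0.38
  (x1 & x3) & x1 = min(a, b) on (0.38, 0.86) = 0.38
  → value = 0.3800
|0.1000 − 0.3800| = 0.280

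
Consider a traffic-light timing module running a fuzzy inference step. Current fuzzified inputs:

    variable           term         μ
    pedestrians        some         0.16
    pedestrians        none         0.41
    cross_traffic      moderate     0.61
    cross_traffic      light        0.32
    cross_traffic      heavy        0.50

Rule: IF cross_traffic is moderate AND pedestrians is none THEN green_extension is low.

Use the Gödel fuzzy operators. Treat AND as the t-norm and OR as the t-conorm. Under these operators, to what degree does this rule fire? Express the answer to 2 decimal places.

firing strength: moderate=0.61, none=0.41; AND[min(a, b)] → w = 0.41

0.41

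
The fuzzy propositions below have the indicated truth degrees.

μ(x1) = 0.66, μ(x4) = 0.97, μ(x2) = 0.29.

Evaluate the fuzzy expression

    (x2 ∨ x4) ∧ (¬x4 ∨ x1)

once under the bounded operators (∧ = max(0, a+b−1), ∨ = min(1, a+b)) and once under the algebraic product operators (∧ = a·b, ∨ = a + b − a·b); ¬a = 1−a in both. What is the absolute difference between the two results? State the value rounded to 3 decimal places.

Under bounded:
  x2 ∨ x4 = min(1, a+b) on (0.29, 0.97) = 1.00
  ¬x4 = 1 − 0.97 = 0.03
  ¬x4 ∨ x1 = min(1, a+b) on (0.03, 0.66) = 0.69
  (x2 ∨ x4) ∧ (¬x4 ∨ x1) = max(0, a+b−1) on (1.00, 0.69) = 0.69
  → value = 0.6900
Under algebraic product:
  x2 ∨ x4 = a + b − a·b on (0.2900, 0.9700) = 0.9787
  ¬x4 = 1 − 0.9700 = 0.0300
  ¬x4 ∨ x1 = a + b − a·b on (0.0300, 0.6600) = 0.6702
  (x2 ∨ x4) ∧ (¬x4 ∨ x1) = a·b on (0.9787, 0.6702) = 0.6559
  → value = 0.6559
|0.6900 − 0.6559| = 0.034

0.034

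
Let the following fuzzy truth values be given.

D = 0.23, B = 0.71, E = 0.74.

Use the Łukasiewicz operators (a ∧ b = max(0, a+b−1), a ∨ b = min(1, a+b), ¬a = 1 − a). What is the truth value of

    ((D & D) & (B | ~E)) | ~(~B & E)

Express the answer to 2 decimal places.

D & D = max(0, a+b−1) on (0.23, 0.23) = 0.00
~E = 1 − 0.74 = 0.26
B | ~E = min(1, a+b) on (0.71, 0.26) = 0.97
(D & D) & (B | ~E) = max(0, a+b−1) on (0.00, 0.97) = 0.00
~B = 1 − 0.71 = 0.29
~B & E = max(0, a+b−1) on (0.29, 0.74) = 0.03
~(~B & E) = 1 − 0.03 = 0.97
((D & D) & (B | ~E)) | ~(~B & E) = min(1, a+b) on (0.00, 0.97) = 0.97

0.97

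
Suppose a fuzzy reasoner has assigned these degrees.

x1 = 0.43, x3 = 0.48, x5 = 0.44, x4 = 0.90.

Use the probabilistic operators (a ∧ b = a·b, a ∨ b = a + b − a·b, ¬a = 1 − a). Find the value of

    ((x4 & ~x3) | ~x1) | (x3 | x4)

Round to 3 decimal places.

~x3 = 1 − 0.4800 = 0.5200
x4 & ~x3 = a·b on (0.9000, 0.5200) = 0.4680
~x1 = 1 − 0.4300 = 0.5700
(x4 & ~x3) | ~x1 = a + b − a·b on (0.4680, 0.5700) = 0.7712
x3 | x4 = a + b − a·b on (0.4800, 0.9000) = 0.9480
((x4 & ~x3) | ~x1) | (x3 | x4) = a + b − a·b on (0.7712, 0.9480) = 0.9881

0.988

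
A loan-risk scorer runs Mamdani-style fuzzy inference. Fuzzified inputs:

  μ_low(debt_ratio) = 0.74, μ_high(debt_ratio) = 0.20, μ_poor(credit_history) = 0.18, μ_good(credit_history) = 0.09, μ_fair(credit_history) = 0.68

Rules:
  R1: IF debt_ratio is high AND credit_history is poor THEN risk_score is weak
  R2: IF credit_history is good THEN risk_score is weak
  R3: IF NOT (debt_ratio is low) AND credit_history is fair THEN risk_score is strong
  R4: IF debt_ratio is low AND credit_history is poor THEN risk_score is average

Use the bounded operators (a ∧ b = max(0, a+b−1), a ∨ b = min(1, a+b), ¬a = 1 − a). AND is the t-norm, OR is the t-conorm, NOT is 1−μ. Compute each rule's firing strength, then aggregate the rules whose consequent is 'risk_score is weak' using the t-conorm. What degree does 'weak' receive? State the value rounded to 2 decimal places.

0.09

R1: high=0.20, poor=0.18; AND[max(0, a+b−1)] → w = 0.00
R2: good=0.09 → w = 0.09
R3: ¬low=1−0.74=0.26, fair=0.68; AND[max(0, a+b−1)] → w = 0.00
R4: low=0.74, poor=0.18; AND[max(0, a+b−1)] → w = 0.00
Rules with consequent 'weak': {R1, R2} → strengths 0.00, 0.09
Aggregate via t-conorm [min(1, a+b)]: 0.09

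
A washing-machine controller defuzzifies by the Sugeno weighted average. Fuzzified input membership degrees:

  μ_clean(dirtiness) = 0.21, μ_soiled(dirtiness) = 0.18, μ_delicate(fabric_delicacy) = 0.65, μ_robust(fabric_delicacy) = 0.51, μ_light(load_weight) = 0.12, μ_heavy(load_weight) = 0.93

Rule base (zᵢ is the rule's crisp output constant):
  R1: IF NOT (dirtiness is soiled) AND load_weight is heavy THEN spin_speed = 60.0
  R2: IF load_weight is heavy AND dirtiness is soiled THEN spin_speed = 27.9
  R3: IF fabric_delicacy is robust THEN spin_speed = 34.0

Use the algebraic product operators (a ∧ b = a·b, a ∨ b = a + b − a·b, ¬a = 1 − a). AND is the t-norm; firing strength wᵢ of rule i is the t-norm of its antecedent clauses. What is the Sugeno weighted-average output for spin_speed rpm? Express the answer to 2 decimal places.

47.06

R1 (z=60.0): ¬soiled=1−0.18=0.82, heavy=0.93; AND[a·b] → w = 0.7626
R2 (z=27.9): heavy=0.93, soiled=0.18; AND[a·b] → w = 0.1674
R3 (z=34.0): robust=0.51 → w = 0.5100
Weighted average = (0.7626·60.0 + 0.1674·27.9 + 0.5100·34.0) / (0.7626 + 0.1674 + 0.5100)
  = 67.7665 / 1.4400 = 47.06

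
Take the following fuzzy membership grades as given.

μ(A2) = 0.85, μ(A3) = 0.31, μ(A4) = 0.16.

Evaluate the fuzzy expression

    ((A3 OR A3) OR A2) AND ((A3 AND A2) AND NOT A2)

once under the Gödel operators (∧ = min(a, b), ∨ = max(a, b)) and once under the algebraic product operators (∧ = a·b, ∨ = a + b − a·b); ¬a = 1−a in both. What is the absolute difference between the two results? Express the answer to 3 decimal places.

Under Gödel:
  A3 OR A3 = max(a, b) on (0.31, 0.31) = 0.31
  (A3 OR A3) OR A2 = max(a, b) on (0.31, 0.85) = 0.85
  A3 AND A2 = min(a, b) on (0.31, 0.85) = 0.31
  NOT A2 = 1 − 0.85 = 0.15
  (A3 AND A2) AND NOT A2 = min(a, b) on (0.31, 0.15) = 0.15
  ((A3 OR A3) OR A2) AND ((A3 AND A2) AND NOT A2) = min(a, b) on (0.85, 0.15) = 0.15
  → value = 0.1500
Under algebraic product:
  A3 OR A3 = a + b − a·b on (0.3100, 0.3100) = 0.5239
  (A3 OR A3) OR A2 = a + b − a·b on (0.5239, 0.8500) = 0.9286
  A3 AND A2 = a·b on (0.3100, 0.8500) = 0.2635
  NOT A2 = 1 − 0.8500 = 0.1500
  (A3 AND A2) AND NOT A2 = a·b on (0.2635, 0.1500) = 0.0395
  ((A3 OR A3) OR A2) AND ((A3 AND A2) AND NOT A2) = a·b on (0.9286, 0.0395) = 0.0367
  → value = 0.0367
|0.1500 − 0.0367| = 0.113

0.113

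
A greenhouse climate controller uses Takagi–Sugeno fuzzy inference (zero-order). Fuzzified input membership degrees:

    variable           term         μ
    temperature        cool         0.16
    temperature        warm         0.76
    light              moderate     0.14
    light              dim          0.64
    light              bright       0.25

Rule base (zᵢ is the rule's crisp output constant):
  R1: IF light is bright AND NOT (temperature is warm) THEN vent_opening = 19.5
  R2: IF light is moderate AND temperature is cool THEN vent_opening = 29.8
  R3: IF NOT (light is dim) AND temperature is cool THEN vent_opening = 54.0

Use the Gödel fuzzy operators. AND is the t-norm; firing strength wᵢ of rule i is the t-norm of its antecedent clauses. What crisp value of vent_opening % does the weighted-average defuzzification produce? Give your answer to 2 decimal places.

R1 (z=19.5): bright=0.25, ¬warm=1−0.76=0.24; AND[min(a, b)] → w = 0.24
R2 (z=29.8): moderate=0.14, cool=0.16; AND[min(a, b)] → w = 0.14
R3 (z=54.0): ¬dim=1−0.64=0.36, cool=0.16; AND[min(a, b)] → w = 0.16
Weighted average = (0.24·19.5 + 0.14·29.8 + 0.16·54.0) / (0.24 + 0.14 + 0.16)
  = 17.4920 / 0.5400 = 32.39

32.39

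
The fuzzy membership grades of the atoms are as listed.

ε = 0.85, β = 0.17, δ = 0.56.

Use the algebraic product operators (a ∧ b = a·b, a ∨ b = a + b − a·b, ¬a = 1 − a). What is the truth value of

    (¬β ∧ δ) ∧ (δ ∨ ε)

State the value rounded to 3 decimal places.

¬β = 1 − 0.1700 = 0.8300
¬β ∧ δ = a·b on (0.8300, 0.5600) = 0.4648
δ ∨ ε = a + b − a·b on (0.5600, 0.8500) = 0.9340
(¬β ∧ δ) ∧ (δ ∨ ε) = a·b on (0.4648, 0.9340) = 0.4341

0.434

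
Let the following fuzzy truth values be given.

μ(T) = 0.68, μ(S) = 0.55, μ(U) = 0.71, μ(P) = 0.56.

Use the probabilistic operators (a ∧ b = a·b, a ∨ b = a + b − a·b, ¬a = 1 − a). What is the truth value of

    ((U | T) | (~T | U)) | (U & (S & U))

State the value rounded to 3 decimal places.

0.987

U | T = a + b − a·b on (0.7100, 0.6800) = 0.9072
~T = 1 − 0.6800 = 0.3200
~T | U = a + b − a·b on (0.3200, 0.7100) = 0.8028
(U | T) | (~T | U) = a + b − a·b on (0.9072, 0.8028) = 0.9817
S & U = a·b on (0.5500, 0.7100) = 0.3905
U & (S & U) = a·b on (0.7100, 0.3905) = 0.2773
((U | T) | (~T | U)) | (U & (S & U)) = a + b − a·b on (0.9817, 0.2773) = 0.9868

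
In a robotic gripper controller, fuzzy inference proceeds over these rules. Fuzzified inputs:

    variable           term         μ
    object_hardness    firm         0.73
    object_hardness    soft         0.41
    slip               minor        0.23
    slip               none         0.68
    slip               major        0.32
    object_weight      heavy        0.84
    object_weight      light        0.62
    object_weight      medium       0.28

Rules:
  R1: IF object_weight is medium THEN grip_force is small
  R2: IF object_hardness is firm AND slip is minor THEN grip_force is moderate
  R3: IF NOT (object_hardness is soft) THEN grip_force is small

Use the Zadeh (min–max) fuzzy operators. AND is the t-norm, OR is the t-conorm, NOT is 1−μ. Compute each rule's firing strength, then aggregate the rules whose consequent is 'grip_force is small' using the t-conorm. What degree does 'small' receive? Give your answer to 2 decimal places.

0.59

R1: medium=0.28 → w = 0.28
R2: firm=0.73, minor=0.23; AND[min(a, b)] → w = 0.23
R3: ¬soft=1−0.41=0.59 → w = 0.59
Rules with consequent 'small': {R1, R3} → strengths 0.28, 0.59
Aggregate via t-conorm [max(a, b)]: 0.59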